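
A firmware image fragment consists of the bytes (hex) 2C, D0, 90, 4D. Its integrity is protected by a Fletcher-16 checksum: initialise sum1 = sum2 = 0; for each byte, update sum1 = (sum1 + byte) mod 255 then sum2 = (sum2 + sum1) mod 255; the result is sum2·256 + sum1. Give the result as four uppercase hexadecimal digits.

Running sums (mod 255):
  after byte 0 (2C): sum1=44, sum2=44
  after byte 1 (D0): sum1=252, sum2=41
  after byte 2 (90): sum1=141, sum2=182
  after byte 3 (4D): sum1=218, sum2=145
Checksum = sum2·256 + sum1 = 145·256 + 218 = 37338 = 0x91DA.

91DA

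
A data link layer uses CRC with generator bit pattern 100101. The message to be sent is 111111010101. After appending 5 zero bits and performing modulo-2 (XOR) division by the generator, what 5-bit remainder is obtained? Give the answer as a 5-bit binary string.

00111

Append 5 zeros: 11111101010100000. Divide by 100101 (XOR where the leading bit is 1):
  pos 0: 111111 XOR 100101 = 011010
  pos 1: 110100 XOR 100101 = 010001
  pos 2: 100011 XOR 100101 = 000110
  pos 5: 110010 XOR 100101 = 010111
  pos 6: 101111 XOR 100101 = 001010
  pos 8: 101000 XOR 100101 = 001101
  pos 10: 110100 XOR 100101 = 010001
  pos 11: 100010 XOR 100101 = 000111
Remainder (last 5 bits) = 00111. This is the CRC / FCS.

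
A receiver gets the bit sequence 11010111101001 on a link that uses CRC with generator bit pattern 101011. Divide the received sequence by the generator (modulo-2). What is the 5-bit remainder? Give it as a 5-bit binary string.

Modulo-2 division of 11010111101001 by 101011:
  pos 0: 110101 XOR 101011 = 011110
  pos 1: 111101 XOR 101011 = 010110
  pos 2: 101101 XOR 101011 = 000110
  pos 5: 110101 XOR 101011 = 011110
  pos 6: 111100 XOR 101011 = 010111
  pos 7: 101110 XOR 101011 = 000101
Remainder = 01011 (nonzero — an error is detected).

01011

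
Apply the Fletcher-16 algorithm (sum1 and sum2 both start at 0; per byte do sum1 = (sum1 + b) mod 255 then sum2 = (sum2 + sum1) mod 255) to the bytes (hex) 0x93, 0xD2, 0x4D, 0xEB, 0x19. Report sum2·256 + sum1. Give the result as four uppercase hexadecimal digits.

06B8

Running sums (mod 255):
  after byte 0 (0x93): sum1=147, sum2=147
  after byte 1 (0xD2): sum1=102, sum2=249
  after byte 2 (0x4D): sum1=179, sum2=173
  after byte 3 (0xEB): sum1=159, sum2=77
  after byte 4 (0x19): sum1=184, sum2=6
Checksum = sum2·256 + sum1 = 6·256 + 184 = 1720 = 0x06B8.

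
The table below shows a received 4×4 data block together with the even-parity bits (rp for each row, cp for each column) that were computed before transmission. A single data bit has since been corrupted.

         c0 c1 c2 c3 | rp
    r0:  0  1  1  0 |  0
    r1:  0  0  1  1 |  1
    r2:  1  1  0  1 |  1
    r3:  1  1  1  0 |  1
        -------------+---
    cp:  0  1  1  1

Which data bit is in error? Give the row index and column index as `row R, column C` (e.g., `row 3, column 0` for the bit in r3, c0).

row 1, column 3

Recompute each row's even parity and compare to rp:
  r0: data parity 0, sent rp 0 → ok
  r1: data parity 0, sent rp 1 → mismatch
  r2: data parity 1, sent rp 1 → ok
  r3: data parity 1, sent rp 1 → ok
Recompute each column's even parity and compare to cp:
  c0: data parity 0, sent cp 0 → ok
  c1: data parity 1, sent cp 1 → ok
  c2: data parity 1, sent cp 1 → ok
  c3: data parity 0, sent cp 1 → mismatch
Exactly one row (r1) and one column (c3) fail → the flipped bit is at their intersection.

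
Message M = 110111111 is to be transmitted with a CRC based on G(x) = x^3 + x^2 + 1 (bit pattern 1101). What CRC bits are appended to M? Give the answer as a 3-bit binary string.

110

Append 3 zeros: 110111111000. Divide by 1101 (XOR where the leading bit is 1):
  pos 0: 1101 XOR 1101 = 0000
  pos 4: 1111 XOR 1101 = 0010
  pos 6: 1010 XOR 1101 = 0111
  pos 7: 1110 XOR 1101 = 0011
Remainder (last 3 bits) = 110. This is the CRC / FCS.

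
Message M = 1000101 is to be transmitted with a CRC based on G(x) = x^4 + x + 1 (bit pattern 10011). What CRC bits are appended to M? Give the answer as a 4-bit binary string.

Append 4 zeros: 10001010000. Divide by 10011 (XOR where the leading bit is 1):
  pos 0: 10001 XOR 10011 = 00010
  pos 3: 10010 XOR 10011 = 00001
Remainder (last 4 bits) = 1000. This is the CRC / FCS.

1000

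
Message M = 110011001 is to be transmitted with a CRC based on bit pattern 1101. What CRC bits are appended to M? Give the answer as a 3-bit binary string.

000

Append 3 zeros: 110011001000. Divide by 1101 (XOR where the leading bit is 1):
  pos 0: 1100 XOR 1101 = 0001
  pos 3: 1110 XOR 1101 = 0011
  pos 5: 1101 XOR 1101 = 0000
Remainder (last 3 bits) = 000. This is the CRC / FCS.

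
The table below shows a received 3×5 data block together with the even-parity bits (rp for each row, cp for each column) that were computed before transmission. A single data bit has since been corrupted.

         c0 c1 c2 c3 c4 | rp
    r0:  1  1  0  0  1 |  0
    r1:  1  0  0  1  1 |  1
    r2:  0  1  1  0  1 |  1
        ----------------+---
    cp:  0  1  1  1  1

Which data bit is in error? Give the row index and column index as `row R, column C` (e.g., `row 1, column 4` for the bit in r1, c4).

row 0, column 1

Recompute each row's even parity and compare to rp:
  r0: data parity 1, sent rp 0 → mismatch
  r1: data parity 1, sent rp 1 → ok
  r2: data parity 1, sent rp 1 → ok
Recompute each column's even parity and compare to cp:
  c0: data parity 0, sent cp 0 → ok
  c1: data parity 0, sent cp 1 → mismatch
  c2: data parity 1, sent cp 1 → ok
  c3: data parity 1, sent cp 1 → ok
  c4: data parity 1, sent cp 1 → ok
Exactly one row (r0) and one column (c1) fail → the flipped bit is at their intersection.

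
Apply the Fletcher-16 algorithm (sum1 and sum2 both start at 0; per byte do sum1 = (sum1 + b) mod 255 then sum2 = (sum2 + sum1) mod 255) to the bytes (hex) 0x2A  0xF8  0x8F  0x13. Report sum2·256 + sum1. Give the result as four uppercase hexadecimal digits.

C5C5

Running sums (mod 255):
  after byte 0 (0x2A): sum1=42, sum2=42
  after byte 1 (0xF8): sum1=35, sum2=77
  after byte 2 (0x8F): sum1=178, sum2=0
  after byte 3 (0x13): sum1=197, sum2=197
Checksum = sum2·256 + sum1 = 197·256 + 197 = 50629 = 0xC5C5.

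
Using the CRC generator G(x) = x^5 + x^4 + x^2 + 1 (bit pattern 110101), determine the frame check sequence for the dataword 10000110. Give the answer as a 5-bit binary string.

01000

Append 5 zeros: 1000011000000. Divide by 110101 (XOR where the leading bit is 1):
  pos 0: 100001 XOR 110101 = 010100
  pos 1: 101001 XOR 110101 = 011100
  pos 2: 111000 XOR 110101 = 001101
  pos 4: 110100 XOR 110101 = 000001
Remainder (last 5 bits) = 01000. This is the CRC / FCS.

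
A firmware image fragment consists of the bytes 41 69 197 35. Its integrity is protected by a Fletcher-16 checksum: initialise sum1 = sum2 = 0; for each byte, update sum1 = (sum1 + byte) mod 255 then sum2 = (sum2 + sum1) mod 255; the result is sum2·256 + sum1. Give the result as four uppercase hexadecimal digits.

2357

Running sums (mod 255):
  after byte 0 (41): sum1=41, sum2=41
  after byte 1 (69): sum1=110, sum2=151
  after byte 2 (197): sum1=52, sum2=203
  after byte 3 (35): sum1=87, sum2=35
Checksum = sum2·256 + sum1 = 35·256 + 87 = 9047 = 0x2357.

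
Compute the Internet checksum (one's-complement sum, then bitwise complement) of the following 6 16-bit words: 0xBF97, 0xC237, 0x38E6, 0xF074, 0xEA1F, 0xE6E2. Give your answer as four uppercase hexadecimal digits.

One's-complement addition (fold any carry out of bit 15 back into bit 0):
  0xBF97 + 0xC237 = 0x181CE → wrap carry → 0x81CF
  0x81CF + 0x38E6 = 0x0BAB5
  0xBAB5 + 0xF074 = 0x1AB29 → wrap carry → 0xAB2A
  0xAB2A + 0xEA1F = 0x19549 → wrap carry → 0x954A
  0x954A + 0xE6E2 = 0x17C2C → wrap carry → 0x7C2D
One's-complement sum = 0x7C2D.
Checksum = ~0x7C2D & 0xFFFF = 0x83D2.

83D2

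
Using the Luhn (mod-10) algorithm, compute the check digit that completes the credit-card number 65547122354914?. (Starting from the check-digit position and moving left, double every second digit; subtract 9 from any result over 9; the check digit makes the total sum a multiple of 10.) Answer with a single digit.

Partial digits right→left: 4 1 9 4 5 3 2 2 1 7 4 5 5 6
Double every second digit counting from the check-digit position (so the 1st, 3rd, 5th, ... of the partial from the right).
  doubled (with −9 where >9): 8 9 1 4 2 8 1 → sum 33
  kept as-is: 1 4 3 2 7 5 6 → sum 28
Total = 33 + 28 = 61.
Check digit = (10 − (61 mod 10)) mod 10 = 9.

9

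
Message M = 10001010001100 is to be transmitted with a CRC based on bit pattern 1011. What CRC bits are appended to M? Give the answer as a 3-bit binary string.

010

Append 3 zeros: 10001010001100000. Divide by 1011 (XOR where the leading bit is 1):
  pos 0: 1000 XOR 1011 = 0011
  pos 2: 1110 XOR 1011 = 0101
  pos 3: 1011 XOR 1011 = 0000
  pos 10: 1100 XOR 1011 = 0111
  pos 11: 1110 XOR 1011 = 0101
  pos 12: 1010 XOR 1011 = 0001
Remainder (last 3 bits) = 010. This is the CRC / FCS.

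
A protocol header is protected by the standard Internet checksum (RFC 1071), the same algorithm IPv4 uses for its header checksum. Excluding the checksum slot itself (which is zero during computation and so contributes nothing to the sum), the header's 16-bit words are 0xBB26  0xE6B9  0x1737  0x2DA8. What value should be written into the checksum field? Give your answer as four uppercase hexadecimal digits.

One's-complement addition (fold any carry out of bit 15 back into bit 0):
  0xBB26 + 0xE6B9 = 0x1A1DF → wrap carry → 0xA1E0
  0xA1E0 + 0x1737 = 0x0B917
  0xB917 + 0x2DA8 = 0x0E6BF
One's-complement sum = 0xE6BF.
Checksum = ~0xE6BF & 0xFFFF = 0x1940.

1940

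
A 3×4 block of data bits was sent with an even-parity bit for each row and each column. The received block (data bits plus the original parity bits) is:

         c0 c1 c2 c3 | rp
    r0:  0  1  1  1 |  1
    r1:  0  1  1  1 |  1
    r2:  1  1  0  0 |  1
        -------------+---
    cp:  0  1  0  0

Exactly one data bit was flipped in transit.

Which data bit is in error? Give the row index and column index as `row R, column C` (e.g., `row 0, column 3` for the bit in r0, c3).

row 2, column 0

Recompute each row's even parity and compare to rp:
  r0: data parity 1, sent rp 1 → ok
  r1: data parity 1, sent rp 1 → ok
  r2: data parity 0, sent rp 1 → mismatch
Recompute each column's even parity and compare to cp:
  c0: data parity 1, sent cp 0 → mismatch
  c1: data parity 1, sent cp 1 → ok
  c2: data parity 0, sent cp 0 → ok
  c3: data parity 0, sent cp 0 → ok
Exactly one row (r2) and one column (c0) fail → the flipped bit is at their intersection.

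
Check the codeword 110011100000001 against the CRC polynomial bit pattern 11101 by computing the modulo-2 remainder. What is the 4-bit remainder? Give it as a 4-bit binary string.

0000

Modulo-2 division of 110011100000001 by 11101:
  pos 0: 11001 XOR 11101 = 00100
  pos 2: 10011 XOR 11101 = 01110
  pos 3: 11100 XOR 11101 = 00001
  pos 7: 10000 XOR 11101 = 01101
  pos 8: 11010 XOR 11101 = 00111
  pos 10: 11101 XOR 11101 = 00000
Remainder = 0000 (zero — the frame passes the CRC check).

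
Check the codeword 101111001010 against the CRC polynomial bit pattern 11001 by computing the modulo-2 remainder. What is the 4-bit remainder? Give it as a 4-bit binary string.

Modulo-2 division of 101111001010 by 11001:
  pos 0: 10111 XOR 11001 = 01110
  pos 1: 11101 XOR 11001 = 00100
  pos 3: 10000 XOR 11001 = 01001
  pos 4: 10011 XOR 11001 = 01010
  pos 5: 10100 XOR 11001 = 01101
  pos 6: 11011 XOR 11001 = 00010
Remainder = 0100 (nonzero — an error is detected).

0100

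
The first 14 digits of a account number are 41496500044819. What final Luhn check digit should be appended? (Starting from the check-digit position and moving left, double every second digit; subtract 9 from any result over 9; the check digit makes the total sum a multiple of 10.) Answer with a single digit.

5

Partial digits right→left: 9 1 8 4 4 0 0 0 5 6 9 4 1 4
Double every second digit counting from the check-digit position (so the 1st, 3rd, 5th, ... of the partial from the right).
  doubled (with −9 where >9): 9 7 8 0 1 9 2 → sum 36
  kept as-is: 1 4 0 0 6 4 4 → sum 19
Total = 36 + 19 = 55.
Check digit = (10 − (55 mod 10)) mod 10 = 5.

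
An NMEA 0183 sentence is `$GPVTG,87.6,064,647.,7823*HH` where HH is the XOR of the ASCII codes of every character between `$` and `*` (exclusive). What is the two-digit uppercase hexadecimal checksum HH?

XOR the ASCII codes of the payload characters:
  'G' = 0x47 → acc = 0x47
  'P' = 0x50 → acc = 0x17
  'V' = 0x56 → acc = 0x41
  'T' = 0x54 → acc = 0x15
  'G' = 0x47 → acc = 0x52
  ',' = 0x2C → acc = 0x7E
  '8' = 0x38 → acc = 0x46
  '7' = 0x37 → acc = 0x71
  '.' = 0x2E → acc = 0x5F
  '6' = 0x36 → acc = 0x69
  ',' = 0x2C → acc = 0x45
  '0' = 0x30 → acc = 0x75
  '6' = 0x36 → acc = 0x43
  '4' = 0x34 → acc = 0x77
  ',' = 0x2C → acc = 0x5B
  '6' = 0x36 → acc = 0x6D
  '4' = 0x34 → acc = 0x59
  '7' = 0x37 → acc = 0x6E
  '.' = 0x2E → acc = 0x40
  ',' = 0x2C → acc = 0x6C
  '7' = 0x37 → acc = 0x5B
  '8' = 0x38 → acc = 0x63
  '2' = 0x32 → acc = 0x51
  '3' = 0x33 → acc = 0x62
Checksum = 0x62.

62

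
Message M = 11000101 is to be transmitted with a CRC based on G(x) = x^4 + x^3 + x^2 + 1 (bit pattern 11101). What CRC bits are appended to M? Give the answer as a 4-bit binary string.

Append 4 zeros: 110001010000. Divide by 11101 (XOR where the leading bit is 1):
  pos 0: 11000 XOR 11101 = 00101
  pos 2: 10110 XOR 11101 = 01011
  pos 3: 10111 XOR 11101 = 01010
  pos 4: 10100 XOR 11101 = 01001
  pos 5: 10010 XOR 11101 = 01111
  pos 6: 11110 XOR 11101 = 00011
Remainder (last 4 bits) = 0110. This is the CRC / FCS.

0110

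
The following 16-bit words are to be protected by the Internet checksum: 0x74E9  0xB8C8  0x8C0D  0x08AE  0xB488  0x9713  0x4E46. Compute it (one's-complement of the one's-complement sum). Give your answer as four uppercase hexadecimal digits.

A3AF

One's-complement addition (fold any carry out of bit 15 back into bit 0):
  0x74E9 + 0xB8C8 = 0x12DB1 → wrap carry → 0x2DB2
  0x2DB2 + 0x8C0D = 0x0B9BF
  0xB9BF + 0x08AE = 0x0C26D
  0xC26D + 0xB488 = 0x176F5 → wrap carry → 0x76F6
  0x76F6 + 0x9713 = 0x10E09 → wrap carry → 0x0E0A
  0x0E0A + 0x4E46 = 0x05C50
One's-complement sum = 0x5C50.
Checksum = ~0x5C50 & 0xFFFF = 0xA3AF.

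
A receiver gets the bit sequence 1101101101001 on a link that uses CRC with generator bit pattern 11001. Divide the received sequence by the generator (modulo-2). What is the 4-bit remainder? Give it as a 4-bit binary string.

1000

Modulo-2 division of 1101101101001 by 11001:
  pos 0: 11011 XOR 11001 = 00010
  pos 3: 10011 XOR 11001 = 01010
  pos 4: 10100 XOR 11001 = 01101
  pos 5: 11011 XOR 11001 = 00010
  pos 8: 10001 XOR 11001 = 01000
Remainder = 1000 (nonzero — an error is detected).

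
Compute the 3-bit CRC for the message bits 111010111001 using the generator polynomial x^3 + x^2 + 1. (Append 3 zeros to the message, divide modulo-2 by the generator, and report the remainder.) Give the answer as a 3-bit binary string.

Append 3 zeros: 111010111001000. Divide by 1101 (XOR where the leading bit is 1):
  pos 0: 1110 XOR 1101 = 0011
  pos 2: 1110 XOR 1101 = 0011
  pos 4: 1111 XOR 1101 = 0010
  pos 6: 1010 XOR 1101 = 0111
  pos 7: 1110 XOR 1101 = 0011
  pos 9: 1110 XOR 1101 = 0011
  pos 11: 1100 XOR 1101 = 0001
Remainder (last 3 bits) = 001. This is the CRC / FCS.

001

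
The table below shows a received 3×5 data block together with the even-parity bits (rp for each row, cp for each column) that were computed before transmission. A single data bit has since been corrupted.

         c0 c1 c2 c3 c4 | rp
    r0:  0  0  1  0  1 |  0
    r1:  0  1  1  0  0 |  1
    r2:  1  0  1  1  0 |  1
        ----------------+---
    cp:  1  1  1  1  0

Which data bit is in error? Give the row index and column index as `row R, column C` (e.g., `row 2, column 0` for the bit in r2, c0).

Recompute each row's even parity and compare to rp:
  r0: data parity 0, sent rp 0 → ok
  r1: data parity 0, sent rp 1 → mismatch
  r2: data parity 1, sent rp 1 → ok
Recompute each column's even parity and compare to cp:
  c0: data parity 1, sent cp 1 → ok
  c1: data parity 1, sent cp 1 → ok
  c2: data parity 1, sent cp 1 → ok
  c3: data parity 1, sent cp 1 → ok
  c4: data parity 1, sent cp 0 → mismatch
Exactly one row (r1) and one column (c4) fail → the flipped bit is at their intersection.

row 1, column 4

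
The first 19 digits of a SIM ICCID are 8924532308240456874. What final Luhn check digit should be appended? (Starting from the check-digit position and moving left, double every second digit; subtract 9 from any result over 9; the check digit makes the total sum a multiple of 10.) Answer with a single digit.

6

Partial digits right→left: 4 7 8 6 5 4 0 4 2 8 0 3 2 3 5 4 2 9 8
Double every second digit counting from the check-digit position (so the 1st, 3rd, 5th, ... of the partial from the right).
  doubled (with −9 where >9): 8 7 1 0 4 0 4 1 4 7 → sum 36
  kept as-is: 7 6 4 4 8 3 3 4 9 → sum 48
Total = 36 + 48 = 84.
Check digit = (10 − (84 mod 10)) mod 10 = 6.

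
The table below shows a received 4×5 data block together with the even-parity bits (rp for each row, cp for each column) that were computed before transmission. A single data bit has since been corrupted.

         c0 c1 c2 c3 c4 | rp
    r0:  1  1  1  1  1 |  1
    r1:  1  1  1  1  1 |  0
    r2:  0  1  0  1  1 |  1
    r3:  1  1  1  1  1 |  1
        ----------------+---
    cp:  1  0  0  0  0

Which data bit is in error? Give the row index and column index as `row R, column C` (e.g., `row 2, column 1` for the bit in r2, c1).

row 1, column 2

Recompute each row's even parity and compare to rp:
  r0: data parity 1, sent rp 1 → ok
  r1: data parity 1, sent rp 0 → mismatch
  r2: data parity 1, sent rp 1 → ok
  r3: data parity 1, sent rp 1 → ok
Recompute each column's even parity and compare to cp:
  c0: data parity 1, sent cp 1 → ok
  c1: data parity 0, sent cp 0 → ok
  c2: data parity 1, sent cp 0 → mismatch
  c3: data parity 0, sent cp 0 → ok
  c4: data parity 0, sent cp 0 → ok
Exactly one row (r1) and one column (c2) fail → the flipped bit is at their intersection.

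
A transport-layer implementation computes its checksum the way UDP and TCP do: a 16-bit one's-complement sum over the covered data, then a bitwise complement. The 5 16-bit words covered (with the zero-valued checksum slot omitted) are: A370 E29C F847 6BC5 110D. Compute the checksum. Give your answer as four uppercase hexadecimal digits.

One's-complement addition (fold any carry out of bit 15 back into bit 0):
  0xA370 + 0xE29C = 0x1860C → wrap carry → 0x860D
  0x860D + 0xF847 = 0x17E54 → wrap carry → 0x7E55
  0x7E55 + 0x6BC5 = 0x0EA1A
  0xEA1A + 0x110D = 0x0FB27
One's-complement sum = 0xFB27.
Checksum = ~0xFB27 & 0xFFFF = 0x04D8.

04D8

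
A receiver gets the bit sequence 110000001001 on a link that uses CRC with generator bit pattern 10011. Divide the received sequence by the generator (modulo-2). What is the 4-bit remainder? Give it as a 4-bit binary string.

Modulo-2 division of 110000001001 by 10011:
  pos 0: 11000 XOR 10011 = 01011
  pos 1: 10110 XOR 10011 = 00101
  pos 3: 10100 XOR 10011 = 00111
  pos 5: 11110 XOR 10011 = 01101
  pos 6: 11010 XOR 10011 = 01001
  pos 7: 10011 XOR 10011 = 00000
Remainder = 0000 (zero — the frame passes the CRC check).

0000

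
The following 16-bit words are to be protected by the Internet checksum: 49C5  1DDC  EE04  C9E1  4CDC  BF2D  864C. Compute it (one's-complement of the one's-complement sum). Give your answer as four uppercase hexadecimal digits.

4E21

One's-complement addition (fold any carry out of bit 15 back into bit 0):
  0x49C5 + 0x1DDC = 0x067A1
  0x67A1 + 0xEE04 = 0x155A5 → wrap carry → 0x55A6
  0x55A6 + 0xC9E1 = 0x11F87 → wrap carry → 0x1F88
  0x1F88 + 0x4CDC = 0x06C64
  0x6C64 + 0xBF2D = 0x12B91 → wrap carry → 0x2B92
  0x2B92 + 0x864C = 0x0B1DE
One's-complement sum = 0xB1DE.
Checksum = ~0xB1DE & 0xFFFF = 0x4E21.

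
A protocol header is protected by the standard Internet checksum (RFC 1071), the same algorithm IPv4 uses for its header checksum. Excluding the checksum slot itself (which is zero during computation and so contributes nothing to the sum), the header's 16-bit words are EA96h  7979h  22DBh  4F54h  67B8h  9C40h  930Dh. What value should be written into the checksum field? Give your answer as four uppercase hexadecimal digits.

92B9

One's-complement addition (fold any carry out of bit 15 back into bit 0):
  0xEA96 + 0x7979 = 0x1640F → wrap carry → 0x6410
  0x6410 + 0x22DB = 0x086EB
  0x86EB + 0x4F54 = 0x0D63F
  0xD63F + 0x67B8 = 0x13DF7 → wrap carry → 0x3DF8
  0x3DF8 + 0x9C40 = 0x0DA38
  0xDA38 + 0x930D = 0x16D45 → wrap carry → 0x6D46
One's-complement sum = 0x6D46.
Checksum = ~0x6D46 & 0xFFFF = 0x92B9.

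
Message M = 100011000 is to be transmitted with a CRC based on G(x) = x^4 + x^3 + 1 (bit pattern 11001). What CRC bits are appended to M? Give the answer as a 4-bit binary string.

Append 4 zeros: 1000110000000. Divide by 11001 (XOR where the leading bit is 1):
  pos 0: 10001 XOR 11001 = 01000
  pos 1: 10001 XOR 11001 = 01000
  pos 2: 10000 XOR 11001 = 01001
  pos 3: 10010 XOR 11001 = 01011
  pos 4: 10110 XOR 11001 = 01111
  pos 5: 11110 XOR 11001 = 00111
  pos 7: 11100 XOR 11001 = 00101
Remainder (last 4 bits) = 1010. This is the CRC / FCS.

1010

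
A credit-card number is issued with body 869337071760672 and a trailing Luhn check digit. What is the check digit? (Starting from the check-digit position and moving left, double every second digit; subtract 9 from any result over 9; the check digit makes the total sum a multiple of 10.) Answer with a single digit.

Partial digits right→left: 2 7 6 0 6 7 1 7 0 7 3 3 9 6 8
Double every second digit counting from the check-digit position (so the 1st, 3rd, 5th, ... of the partial from the right).
  doubled (with −9 where >9): 4 3 3 2 0 6 9 7 → sum 34
  kept as-is: 7 0 7 7 7 3 6 → sum 37
Total = 34 + 37 = 71.
Check digit = (10 − (71 mod 10)) mod 10 = 9.

9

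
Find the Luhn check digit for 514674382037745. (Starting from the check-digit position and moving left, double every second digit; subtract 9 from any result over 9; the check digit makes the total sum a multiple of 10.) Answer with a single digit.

4

Partial digits right→left: 5 4 7 7 3 0 2 8 3 4 7 6 4 1 5
Double every second digit counting from the check-digit position (so the 1st, 3rd, 5th, ... of the partial from the right).
  doubled (with −9 where >9): 1 5 6 4 6 5 8 1 → sum 36
  kept as-is: 4 7 0 8 4 6 1 → sum 30
Total = 36 + 30 = 66.
Check digit = (10 − (66 mod 10)) mod 10 = 4.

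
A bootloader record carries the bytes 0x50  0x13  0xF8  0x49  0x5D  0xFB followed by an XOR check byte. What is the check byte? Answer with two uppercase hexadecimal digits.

54

XOR the bytes together:
  start with 0x50
  0x50 ⊕ 0x13 = 0x43
  0x43 ⊕ 0xF8 = 0xBB
  0xBB ⊕ 0x49 = 0xF2
  0xF2 ⊕ 0x5D = 0xAF
  0xAF ⊕ 0xFB = 0x54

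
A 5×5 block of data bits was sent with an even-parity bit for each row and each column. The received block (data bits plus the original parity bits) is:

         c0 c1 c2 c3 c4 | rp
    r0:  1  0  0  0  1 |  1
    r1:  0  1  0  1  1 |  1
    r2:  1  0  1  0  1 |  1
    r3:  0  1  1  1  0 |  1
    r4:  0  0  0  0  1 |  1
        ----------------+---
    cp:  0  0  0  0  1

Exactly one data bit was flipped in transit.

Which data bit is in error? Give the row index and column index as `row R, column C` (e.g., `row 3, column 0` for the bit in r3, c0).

Recompute each row's even parity and compare to rp:
  r0: data parity 0, sent rp 1 → mismatch
  r1: data parity 1, sent rp 1 → ok
  r2: data parity 1, sent rp 1 → ok
  r3: data parity 1, sent rp 1 → ok
  r4: data parity 1, sent rp 1 → ok
Recompute each column's even parity and compare to cp:
  c0: data parity 0, sent cp 0 → ok
  c1: data parity 0, sent cp 0 → ok
  c2: data parity 0, sent cp 0 → ok
  c3: data parity 0, sent cp 0 → ok
  c4: data parity 0, sent cp 1 → mismatch
Exactly one row (r0) and one column (c4) fail → the flipped bit is at their intersection.

row 0, column 4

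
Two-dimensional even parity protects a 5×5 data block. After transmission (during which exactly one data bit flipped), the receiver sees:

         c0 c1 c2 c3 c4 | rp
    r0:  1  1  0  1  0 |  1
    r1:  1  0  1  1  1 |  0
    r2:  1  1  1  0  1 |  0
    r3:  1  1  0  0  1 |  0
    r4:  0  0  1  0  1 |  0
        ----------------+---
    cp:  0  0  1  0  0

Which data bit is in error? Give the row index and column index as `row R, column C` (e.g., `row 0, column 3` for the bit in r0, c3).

Recompute each row's even parity and compare to rp:
  r0: data parity 1, sent rp 1 → ok
  r1: data parity 0, sent rp 0 → ok
  r2: data parity 0, sent rp 0 → ok
  r3: data parity 1, sent rp 0 → mismatch
  r4: data parity 0, sent rp 0 → ok
Recompute each column's even parity and compare to cp:
  c0: data parity 0, sent cp 0 → ok
  c1: data parity 1, sent cp 0 → mismatch
  c2: data parity 1, sent cp 1 → ok
  c3: data parity 0, sent cp 0 → ok
  c4: data parity 0, sent cp 0 → ok
Exactly one row (r3) and one column (c1) fail → the flipped bit is at their intersection.

row 3, column 1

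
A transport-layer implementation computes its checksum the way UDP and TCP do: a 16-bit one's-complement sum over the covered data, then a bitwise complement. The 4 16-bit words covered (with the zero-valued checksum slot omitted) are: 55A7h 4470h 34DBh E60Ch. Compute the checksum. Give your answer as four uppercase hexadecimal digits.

4B00

One's-complement addition (fold any carry out of bit 15 back into bit 0):
  0x55A7 + 0x4470 = 0x09A17
  0x9A17 + 0x34DB = 0x0CEF2
  0xCEF2 + 0xE60C = 0x1B4FE → wrap carry → 0xB4FF
One's-complement sum = 0xB4FF.
Checksum = ~0xB4FF & 0xFFFF = 0x4B00.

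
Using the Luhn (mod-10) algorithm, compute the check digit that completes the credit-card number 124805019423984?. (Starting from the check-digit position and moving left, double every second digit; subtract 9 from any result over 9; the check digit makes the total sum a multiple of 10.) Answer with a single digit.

9

Partial digits right→left: 4 8 9 3 2 4 9 1 0 5 0 8 4 2 1
Double every second digit counting from the check-digit position (so the 1st, 3rd, 5th, ... of the partial from the right).
  doubled (with −9 where >9): 8 9 4 9 0 0 8 2 → sum 40
  kept as-is: 8 3 4 1 5 8 2 → sum 31
Total = 40 + 31 = 71.
Check digit = (10 − (71 mod 10)) mod 10 = 9.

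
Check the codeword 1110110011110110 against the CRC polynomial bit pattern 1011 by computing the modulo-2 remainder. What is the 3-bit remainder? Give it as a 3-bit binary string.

Modulo-2 division of 1110110011110110 by 1011:
  pos 0: 1110 XOR 1011 = 0101
  pos 1: 1011 XOR 1011 = 0000
  pos 5: 1001 XOR 1011 = 0010
  pos 7: 1011 XOR 1011 = 0000
  pos 11: 1011 XOR 1011 = 0000
Remainder = 000 (zero — the frame passes the CRC check).

000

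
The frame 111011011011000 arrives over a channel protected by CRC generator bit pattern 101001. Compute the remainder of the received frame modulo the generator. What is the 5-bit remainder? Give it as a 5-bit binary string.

00001

Modulo-2 division of 111011011011000 by 101001:
  pos 0: 111011 XOR 101001 = 010010
  pos 1: 100100 XOR 101001 = 001101
  pos 3: 110111 XOR 101001 = 011110
  pos 4: 111100 XOR 101001 = 010101
  pos 5: 101011 XOR 101001 = 000010
  pos 9: 101000 XOR 101001 = 000001
Remainder = 00001 (nonzero — an error is detected).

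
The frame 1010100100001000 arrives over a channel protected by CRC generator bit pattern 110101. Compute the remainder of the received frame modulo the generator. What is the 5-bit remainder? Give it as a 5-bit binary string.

11100

Modulo-2 division of 1010100100001000 by 110101:
  pos 0: 101010 XOR 110101 = 011111
  pos 1: 111110 XOR 110101 = 001011
  pos 3: 101110 XOR 110101 = 011011
  pos 4: 110110 XOR 110101 = 000011
  pos 8: 110010 XOR 110101 = 000111
Remainder = 11100 (nonzero — an error is detected).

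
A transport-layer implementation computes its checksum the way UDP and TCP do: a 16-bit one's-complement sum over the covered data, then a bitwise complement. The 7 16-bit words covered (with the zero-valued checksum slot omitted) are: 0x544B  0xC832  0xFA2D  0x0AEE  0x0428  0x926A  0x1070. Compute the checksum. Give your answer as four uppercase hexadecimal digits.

3763

One's-complement addition (fold any carry out of bit 15 back into bit 0):
  0x544B + 0xC832 = 0x11C7D → wrap carry → 0x1C7E
  0x1C7E + 0xFA2D = 0x116AB → wrap carry → 0x16AC
  0x16AC + 0x0AEE = 0x0219A
  0x219A + 0x0428 = 0x025C2
  0x25C2 + 0x926A = 0x0B82C
  0xB82C + 0x1070 = 0x0C89C
One's-complement sum = 0xC89C.
Checksum = ~0xC89C & 0xFFFF = 0x3763.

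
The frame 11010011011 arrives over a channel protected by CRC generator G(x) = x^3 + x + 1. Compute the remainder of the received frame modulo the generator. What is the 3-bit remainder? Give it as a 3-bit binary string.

000

Modulo-2 division of 11010011011 by 1011:
  pos 0: 1101 XOR 1011 = 0110
  pos 1: 1100 XOR 1011 = 0111
  pos 2: 1110 XOR 1011 = 0101
  pos 3: 1011 XOR 1011 = 0000
  pos 7: 1011 XOR 1011 = 0000
Remainder = 000 (zero — the frame passes the CRC check).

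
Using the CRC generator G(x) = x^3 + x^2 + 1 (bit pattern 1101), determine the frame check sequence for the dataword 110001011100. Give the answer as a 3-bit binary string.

Append 3 zeros: 110001011100000. Divide by 1101 (XOR where the leading bit is 1):
  pos 0: 1100 XOR 1101 = 0001
  pos 3: 1010 XOR 1101 = 0111
  pos 4: 1111 XOR 1101 = 0010
  pos 6: 1011 XOR 1101 = 0110
  pos 7: 1100 XOR 1101 = 0001
  pos 10: 1000 XOR 1101 = 0101
  pos 11: 1010 XOR 1101 = 0111
Remainder (last 3 bits) = 111. This is the CRC / FCS.

111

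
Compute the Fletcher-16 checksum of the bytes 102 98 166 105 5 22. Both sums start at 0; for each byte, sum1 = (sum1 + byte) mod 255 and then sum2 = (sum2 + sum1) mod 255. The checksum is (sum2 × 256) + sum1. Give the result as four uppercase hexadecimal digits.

Running sums (mod 255):
  after byte 0 (102): sum1=102, sum2=102
  after byte 1 (98): sum1=200, sum2=47
  after byte 2 (166): sum1=111, sum2=158
  after byte 3 (105): sum1=216, sum2=119
  after byte 4 (5): sum1=221, sum2=85
  after byte 5 (22): sum1=243, sum2=73
Checksum = sum2·256 + sum1 = 73·256 + 243 = 18931 = 0x49F3.

49F3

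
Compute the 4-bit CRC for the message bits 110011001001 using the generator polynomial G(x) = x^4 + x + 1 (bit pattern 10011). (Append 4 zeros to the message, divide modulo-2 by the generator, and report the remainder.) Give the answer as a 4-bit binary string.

Append 4 zeros: 1100110010010000. Divide by 10011 (XOR where the leading bit is 1):
  pos 0: 11001 XOR 10011 = 01010
  pos 1: 10101 XOR 10011 = 00110
  pos 3: 11000 XOR 10011 = 01011
  pos 4: 10111 XOR 10011 = 00100
  pos 6: 10000 XOR 10011 = 00011
  pos 9: 11100 XOR 10011 = 01111
  pos 10: 11110 XOR 10011 = 01101
  pos 11: 11010 XOR 10011 = 01001
Remainder (last 4 bits) = 1001. This is the CRC / FCS.

1001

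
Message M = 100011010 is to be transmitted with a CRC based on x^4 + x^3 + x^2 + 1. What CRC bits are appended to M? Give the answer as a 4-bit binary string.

0011

Append 4 zeros: 1000110100000. Divide by 11101 (XOR where the leading bit is 1):
  pos 0: 10001 XOR 11101 = 01100
  pos 1: 11001 XOR 11101 = 00100
  pos 3: 10001 XOR 11101 = 01100
  pos 4: 11000 XOR 11101 = 00101
  pos 6: 10100 XOR 11101 = 01001
  pos 7: 10010 XOR 11101 = 01111
  pos 8: 11110 XOR 11101 = 00011
Remainder (last 4 bits) = 0011. This is the CRC / FCS.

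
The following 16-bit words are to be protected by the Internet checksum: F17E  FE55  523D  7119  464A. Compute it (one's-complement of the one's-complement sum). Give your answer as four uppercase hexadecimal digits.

068A

One's-complement addition (fold any carry out of bit 15 back into bit 0):
  0xF17E + 0xFE55 = 0x1EFD3 → wrap carry → 0xEFD4
  0xEFD4 + 0x523D = 0x14211 → wrap carry → 0x4212
  0x4212 + 0x7119 = 0x0B32B
  0xB32B + 0x464A = 0x0F975
One's-complement sum = 0xF975.
Checksum = ~0xF975 & 0xFFFF = 0x068A.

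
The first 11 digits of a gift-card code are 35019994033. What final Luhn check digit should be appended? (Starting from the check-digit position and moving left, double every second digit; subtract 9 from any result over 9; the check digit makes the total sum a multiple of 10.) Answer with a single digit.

8

Partial digits right→left: 3 3 0 4 9 9 9 1 0 5 3
Double every second digit counting from the check-digit position (so the 1st, 3rd, 5th, ... of the partial from the right).
  doubled (with −9 where >9): 6 0 9 9 0 6 → sum 30
  kept as-is: 3 4 9 1 5 → sum 22
Total = 30 + 22 = 52.
Check digit = (10 − (52 mod 10)) mod 10 = 8.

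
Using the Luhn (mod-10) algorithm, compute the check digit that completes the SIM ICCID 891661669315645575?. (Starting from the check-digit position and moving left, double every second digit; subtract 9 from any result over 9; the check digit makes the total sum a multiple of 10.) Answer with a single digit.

Partial digits right→left: 5 7 5 5 4 6 5 1 3 9 6 6 1 6 6 1 9 8
Double every second digit counting from the check-digit position (so the 1st, 3rd, 5th, ... of the partial from the right).
  doubled (with −9 where >9): 1 1 8 1 6 3 2 3 9 → sum 34
  kept as-is: 7 5 6 1 9 6 6 1 8 → sum 49
Total = 34 + 49 = 83.
Check digit = (10 − (83 mod 10)) mod 10 = 7.

7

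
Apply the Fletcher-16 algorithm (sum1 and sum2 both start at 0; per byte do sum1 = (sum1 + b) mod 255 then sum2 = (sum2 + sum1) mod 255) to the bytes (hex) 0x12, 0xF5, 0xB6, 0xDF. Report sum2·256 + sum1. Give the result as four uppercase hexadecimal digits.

779E

Running sums (mod 255):
  after byte 0 (0x12): sum1=18, sum2=18
  after byte 1 (0xF5): sum1=8, sum2=26
  after byte 2 (0xB6): sum1=190, sum2=216
  after byte 3 (0xDF): sum1=158, sum2=119
Checksum = sum2·256 + sum1 = 119·256 + 158 = 30622 = 0x779E.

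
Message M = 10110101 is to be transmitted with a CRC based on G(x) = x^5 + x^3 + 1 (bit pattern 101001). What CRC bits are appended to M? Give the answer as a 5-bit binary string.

10100

Append 5 zeros: 1011010100000. Divide by 101001 (XOR where the leading bit is 1):
  pos 0: 101101 XOR 101001 = 000100
  pos 3: 100010 XOR 101001 = 001011
  pos 5: 101100 XOR 101001 = 000101
Remainder (last 5 bits) = 10100. This is the CRC / FCS.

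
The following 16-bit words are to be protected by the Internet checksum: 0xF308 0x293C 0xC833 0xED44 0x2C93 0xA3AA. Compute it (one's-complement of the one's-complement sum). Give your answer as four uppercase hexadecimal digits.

5E04

One's-complement addition (fold any carry out of bit 15 back into bit 0):
  0xF308 + 0x293C = 0x11C44 → wrap carry → 0x1C45
  0x1C45 + 0xC833 = 0x0E478
  0xE478 + 0xED44 = 0x1D1BC → wrap carry → 0xD1BD
  0xD1BD + 0x2C93 = 0x0FE50
  0xFE50 + 0xA3AA = 0x1A1FA → wrap carry → 0xA1FB
One's-complement sum = 0xA1FB.
Checksum = ~0xA1FB & 0xFFFF = 0x5E04.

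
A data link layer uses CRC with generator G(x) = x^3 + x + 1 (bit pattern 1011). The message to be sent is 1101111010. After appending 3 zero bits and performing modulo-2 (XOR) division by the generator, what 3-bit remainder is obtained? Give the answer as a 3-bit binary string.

Append 3 zeros: 1101111010000. Divide by 1011 (XOR where the leading bit is 1):
  pos 0: 1101 XOR 1011 = 0110
  pos 1: 1101 XOR 1011 = 0110
  pos 2: 1101 XOR 1011 = 0110
  pos 3: 1101 XOR 1011 = 0110
  pos 4: 1100 XOR 1011 = 0111
  pos 5: 1111 XOR 1011 = 0100
  pos 6: 1000 XOR 1011 = 0011
  pos 8: 1100 XOR 1011 = 0111
  pos 9: 1110 XOR 1011 = 0101
Remainder (last 3 bits) = 101. This is the CRC / FCS.

101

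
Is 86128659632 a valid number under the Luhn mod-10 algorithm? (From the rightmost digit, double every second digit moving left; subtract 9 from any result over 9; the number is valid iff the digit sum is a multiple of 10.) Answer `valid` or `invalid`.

From the right, keep odd positions and double even positions (subtract 9 from any doubled value over 9):
  doubled (positions 2,4,...): 6 9 3 4 3 → sum 25
  kept (positions 1,3,...): 2 6 5 8 1 8 → sum 30
Total = 55.
55 mod 10 = 5, so the number is invalid.

invalid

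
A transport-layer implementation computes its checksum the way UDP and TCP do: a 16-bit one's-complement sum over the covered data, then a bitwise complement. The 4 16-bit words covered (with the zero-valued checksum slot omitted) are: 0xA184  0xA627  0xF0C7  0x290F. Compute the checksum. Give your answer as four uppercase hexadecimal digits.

One's-complement addition (fold any carry out of bit 15 back into bit 0):
  0xA184 + 0xA627 = 0x147AB → wrap carry → 0x47AC
  0x47AC + 0xF0C7 = 0x13873 → wrap carry → 0x3874
  0x3874 + 0x290F = 0x06183
One's-complement sum = 0x6183.
Checksum = ~0x6183 & 0xFFFF = 0x9E7C.

9E7C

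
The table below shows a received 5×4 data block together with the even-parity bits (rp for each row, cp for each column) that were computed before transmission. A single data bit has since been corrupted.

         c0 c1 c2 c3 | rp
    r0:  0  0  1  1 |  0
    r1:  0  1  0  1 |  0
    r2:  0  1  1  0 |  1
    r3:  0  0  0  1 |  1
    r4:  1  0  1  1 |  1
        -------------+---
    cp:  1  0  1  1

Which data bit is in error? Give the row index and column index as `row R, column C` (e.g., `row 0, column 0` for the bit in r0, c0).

Recompute each row's even parity and compare to rp:
  r0: data parity 0, sent rp 0 → ok
  r1: data parity 0, sent rp 0 → ok
  r2: data parity 0, sent rp 1 → mismatch
  r3: data parity 1, sent rp 1 → ok
  r4: data parity 1, sent rp 1 → ok
Recompute each column's even parity and compare to cp:
  c0: data parity 1, sent cp 1 → ok
  c1: data parity 0, sent cp 0 → ok
  c2: data parity 1, sent cp 1 → ok
  c3: data parity 0, sent cp 1 → mismatch
Exactly one row (r2) and one column (c3) fail → the flipped bit is at their intersection.

row 2, column 3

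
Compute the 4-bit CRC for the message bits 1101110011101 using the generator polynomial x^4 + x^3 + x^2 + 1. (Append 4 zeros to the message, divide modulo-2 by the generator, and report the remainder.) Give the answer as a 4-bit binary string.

Append 4 zeros: 11011100111010000. Divide by 11101 (XOR where the leading bit is 1):
  pos 0: 11011 XOR 11101 = 00110
  pos 2: 11010 XOR 11101 = 00111
  pos 4: 11101 XOR 11101 = 00000
  pos 9: 11010 XOR 11101 = 00111
  pos 11: 11100 XOR 11101 = 00001
Remainder (last 4 bits) = 0010. This is the CRC / FCS.

0010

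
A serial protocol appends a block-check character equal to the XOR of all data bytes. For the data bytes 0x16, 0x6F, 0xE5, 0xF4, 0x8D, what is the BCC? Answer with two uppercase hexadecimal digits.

E5

XOR the bytes together:
  start with 0x16
  0x16 ⊕ 0x6F = 0x79
  0x79 ⊕ 0xE5 = 0x9C
  0x9C ⊕ 0xF4 = 0x68
  0x68 ⊕ 0x8D = 0xE5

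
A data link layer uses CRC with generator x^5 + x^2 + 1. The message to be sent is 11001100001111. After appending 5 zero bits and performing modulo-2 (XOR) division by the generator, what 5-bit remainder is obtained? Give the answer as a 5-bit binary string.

Append 5 zeros: 1100110000111100000. Divide by 100101 (XOR where the leading bit is 1):
  pos 0: 110011 XOR 100101 = 010110
  pos 1: 101100 XOR 100101 = 001001
  pos 3: 100100 XOR 100101 = 000001
  pos 8: 101111 XOR 100101 = 001010
  pos 10: 101000 XOR 100101 = 001101
  pos 12: 110100 XOR 100101 = 010001
  pos 13: 100010 XOR 100101 = 000111
Remainder (last 5 bits) = 00111. This is the CRC / FCS.

00111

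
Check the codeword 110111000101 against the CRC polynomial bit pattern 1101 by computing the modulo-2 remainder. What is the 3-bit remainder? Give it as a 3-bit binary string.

Modulo-2 division of 110111000101 by 1101:
  pos 0: 1101 XOR 1101 = 0000
  pos 4: 1100 XOR 1101 = 0001
  pos 7: 1010 XOR 1101 = 0111
  pos 8: 1111 XOR 1101 = 0010
Remainder = 010 (nonzero — an error is detected).

010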